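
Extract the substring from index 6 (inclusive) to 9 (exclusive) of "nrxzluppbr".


Input string: 'nrxzluppbr'
Operation: slice [6:9]
Extract characters: s[6]='p', s[7]='p', s[8]='b'
Result: ppb


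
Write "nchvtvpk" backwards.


Input string: 'nchvtvpk'
Operation: reverse character order
Original order: 'n' -> 'c' -> 'h' -> 'v' -> 't' -> 'v' -> 'p' -> 'k'
Reversed order: 'k' -> 'p' -> 'v' -> 't' -> 'v' -> 'h' -> 'c' -> 'n'
Result: kpvtvhcn


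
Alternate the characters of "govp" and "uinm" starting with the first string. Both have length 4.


String 1: 'govp'
String 2: 'uinm'
Operation: alternate characters
Pairs: 'g'+'u', 'o'+'i', 'v'+'n', 'p'+'m'
Result: guoivnpm


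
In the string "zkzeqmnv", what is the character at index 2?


Input string: 'zkzeqmnv'
Operation: get character at index 2
Index mapping: s[0]='z', s[1]='k', s[2]='z'
Result: 'z'


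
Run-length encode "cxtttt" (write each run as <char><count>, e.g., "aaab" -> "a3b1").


Input: 'cxtttt'
Operation: identify consecutive runs
Runs: 'c' -> c1, 'x' -> x1, 'tttt' -> t4
Encoded: c1x1t4


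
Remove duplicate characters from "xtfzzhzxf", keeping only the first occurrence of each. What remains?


Input: 'xtfzzhzxf'
Operation: keep first occurrence of each character
Scan: s[0]='x' new -> keep; s[1]='t' new -> keep; s[2]='f' new -> keep; s[3]='z' new -> keep; s[4]='z' seen -> skip; s[5]='h' new -> keep; s[6]='z' seen -> skip; s[7]='x' seen -> skip; s[8]='f' seen -> skip
Result: xtfzh


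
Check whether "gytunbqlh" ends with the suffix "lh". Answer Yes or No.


Input string: 'gytunbqlh'
Suffix to check: 'lh'
Last 2 characters of input: 'lh'
Match: True
Result: Yes


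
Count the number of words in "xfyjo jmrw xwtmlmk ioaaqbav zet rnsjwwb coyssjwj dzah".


Input string: 'xfyjo jmrw xwtmlmk ioaaqbav zet rnsjwwb coyssjwj dzah'
Operation: split by spaces
Words found: 'xfyjo', 'jmrw', 'xwtmlmk', 'ioaaqbav', 'zet', 'rnsjwwb', 'coyssjwj', 'dzah'
Word count: 8


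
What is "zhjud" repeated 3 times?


Input string: 'zhjud'
Operation: repeat 3 times
Concatenation: 'zhjud' + 'zhjud' + 'zhjud'
Result: zhjudzhjudzhjud


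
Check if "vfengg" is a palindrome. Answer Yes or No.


Input string: 'vfengg'
Reversed: 'ggnefv'
Compare pairs: s[0]='v' vs s[5]='g' (mismatch), s[1]='f' vs s[4]='g' (mismatch), s[2]='e' vs s[3]='n' (mismatch)
Palindrome: No


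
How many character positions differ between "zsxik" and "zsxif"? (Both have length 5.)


String 1: 'zsxik'
String 2: 'zsxif'
Compare each position: pos 0: 'z'=='z', pos 1: 's'=='s', pos 2: 'x'=='x', pos 3: 'i'=='i', pos 4: 'k'!='f'
Differing positions: 1
Hamming distance: 1


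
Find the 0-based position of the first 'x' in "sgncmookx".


Input string: 'sgncmookx'
Target: 'x'
Scanning left to right: s[0]='s', s[1]='g', s[2]='n', s[3]='c', s[4]='m', s[5]='o', s[6]='o', s[7]='k', s[8]='x'
First match at index: 8


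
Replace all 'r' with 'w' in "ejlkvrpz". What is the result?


Input string: 'ejlkvrpz'
Operation: replace 'r' with 'w'
Positions of 'r': 5
After replacement: ejlkvwpz


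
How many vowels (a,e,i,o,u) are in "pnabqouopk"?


Input string: 'pnabqouopk'
Operation: count vowels (a, e, i, o, u)
Scan: s[0]='p', s[1]='n', s[2]='a' (vowel), s[3]='b', s[4]='q', s[5]='o' (vowel), s[6]='u' (vowel), s[7]='o' (vowel), s[8]='p', s[9]='k'
Vowels found: 4
Result: 4


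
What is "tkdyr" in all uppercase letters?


Input string: 'tkdyr'
Operation: convert each letter to uppercase
Mapping: 't'->'T', 'k'->'K', 'd'->'D', 'y'->'Y', 'r'->'R'
Result: TKDYR


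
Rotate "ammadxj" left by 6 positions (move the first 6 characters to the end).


Input: 'ammadxj', shift = 6
Operation: split at index 6 and swap parts
Front part s[0:6] = 'ammadx'
Back part s[6:] = 'j'
Rotated = back + front = 'j' + 'ammadx'
Result: jammadx


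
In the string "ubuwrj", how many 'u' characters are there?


Input string: 'ubuwrj'
Target character: 'u'
Scan each position: s[0]='u', s[2]='u'
Matches found at indices: 0, 2
Total: 2


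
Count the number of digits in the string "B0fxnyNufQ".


Input string: 'B0fxnyNufQ'
Operation: count digit characters (0-9)
Scan: 'B', '0'(digit), 'f', 'x', 'n', 'y', 'N', 'u', 'f', 'Q'
Digits found: 1
Result: 1


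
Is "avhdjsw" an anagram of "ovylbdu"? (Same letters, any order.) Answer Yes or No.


String 1: 'ovylbdu' -> sorted: 'bdlouvy'
String 2: 'avhdjsw' -> sorted: 'adhjsvw'
Compare sorted forms: 'bdlouvy' != 'adhjsvw'
Anagram: No


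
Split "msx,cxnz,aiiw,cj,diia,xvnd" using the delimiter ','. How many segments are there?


Input string: 'msx,cxnz,aiiw,cj,diia,xvnd'
Delimiter: ','
Split result: 'msx', 'cxnz', 'aiiw', 'cj', 'diia', 'xvnd'
Number of parts: 6


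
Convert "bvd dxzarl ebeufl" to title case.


Input string: 'bvd dxzarl ebeufl'
Operation: capitalize first letter of each word
Word transformations: 'bvd'->'Bvd', 'dxzarl'->'Dxzarl', 'ebeufl'->'Ebeufl'
Result: Bvd Dxzarl Ebeufl


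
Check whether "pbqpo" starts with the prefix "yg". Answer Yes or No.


Input string: 'pbqpo'
Prefix to check: 'yg'
First 2 characters of input: 'pb'
Match: False
Result: No


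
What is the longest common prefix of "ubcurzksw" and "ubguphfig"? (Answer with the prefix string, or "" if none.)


String 1: 'ubcurzksw'
String 2: 'ubguphfig'
Compare position by position:
pos 0: 'u' vs 'u' match
pos 1: 'b' vs 'b' match
pos 2: 'c' vs 'g' differ -> stop
Longest common prefix: "ub" (length 2)


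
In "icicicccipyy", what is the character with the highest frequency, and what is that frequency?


Input: 'icicicccipyy'
Operation: tally each character
Counts: 'c':5, 'i':4, 'p':1, 'y':2
Maximum: 'c' appears 5 times


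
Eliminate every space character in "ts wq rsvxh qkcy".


Input string: 'ts wq rsvxh qkcy'
Operation: remove all spaces
Words: 'ts', 'wq', 'rsvxh', 'qkcy'
Join without spaces: tswqrsvxhqkcy


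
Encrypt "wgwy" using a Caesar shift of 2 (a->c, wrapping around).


Input: 'wgwy', shift = 2
Operation: for each letter, (position + 2) mod 26
Mapping: 'w'(22+2=24)->'y', 'g'(6+2=8)->'i', 'w'(22+2=24)->'y', 'y'(24+2=26, 26 mod 26=0)->'a'
Result: yiya


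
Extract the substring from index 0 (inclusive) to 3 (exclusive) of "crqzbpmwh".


Input string: 'crqzbpmwh'
Operation: slice [0:3]
Extract characters: s[0]='c', s[1]='r', s[2]='q'
Result: crq


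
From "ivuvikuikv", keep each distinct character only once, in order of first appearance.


Input: 'ivuvikuikv'
Operation: keep first occurrence of each character
Scan: s[0]='i' new -> keep; s[1]='v' new -> keep; s[2]='u' new -> keep; s[3]='v' seen -> skip; s[4]='i' seen -> skip; s[5]='k' new -> keep; s[6]='u' seen -> skip; s[7]='i' seen -> skip; s[8]='k' seen -> skip; s[9]='v' seen -> skip
Result: ivuk


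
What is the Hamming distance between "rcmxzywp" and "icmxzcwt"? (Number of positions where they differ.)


String 1: 'rcmxzywp'
String 2: 'icmxzcwt'
Compare each position: pos 0: 'r'!='i', pos 1: 'c'=='c', pos 2: 'm'=='m', pos 3: 'x'=='x', pos 4: 'z'=='z', pos 5: 'y'!='c', pos 6: 'w'=='w', pos 7: 'p'!='t'
Differing positions: 3
Hamming distance: 3


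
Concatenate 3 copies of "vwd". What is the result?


Input string: 'vwd'
Operation: repeat 3 times
Concatenation: 'vwd' + 'vwd' + 'vwd'
Result: vwdvwdvwd


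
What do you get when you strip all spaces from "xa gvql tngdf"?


Input string: 'xa gvql tngdf'
Operation: remove all spaces
Words: 'xa', 'gvql', 'tngdf'
Join without spaces: xagvqltngdf


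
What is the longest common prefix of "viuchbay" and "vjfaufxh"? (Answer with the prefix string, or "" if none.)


String 1: 'viuchbay'
String 2: 'vjfaufxh'
Compare position by position:
pos 0: 'v' vs 'v' match
pos 1: 'i' vs 'j' differ -> stop
Longest common prefix: "v" (length 1)


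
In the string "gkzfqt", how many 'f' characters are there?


Input string: 'gkzfqt'
Target character: 'f'
Scan each position: s[3]='f'
Matches found at indices: 3
Total: 1


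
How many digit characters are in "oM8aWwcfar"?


Input string: 'oM8aWwcfar'
Operation: count digit characters (0-9)
Scan: 'o', 'M', '8'(digit), 'a', 'W', 'w', 'c', 'f', 'a', 'r'
Digits found: 1
Result: 1


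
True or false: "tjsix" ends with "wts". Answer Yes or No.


Input string: 'tjsix'
Suffix to check: 'wts'
Last 3 characters of input: 'six'
Match: False
Result: No


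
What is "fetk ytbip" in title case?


Input string: 'fetk ytbip'
Operation: capitalize first letter of each word
Word transformations: 'fetk'->'Fetk', 'ytbip'->'Ytbip'
Result: Fetk Ytbip


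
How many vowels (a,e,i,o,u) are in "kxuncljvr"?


Input string: 'kxuncljvr'
Operation: count vowels (a, e, i, o, u)
Scan: s[0]='k', s[1]='x', s[2]='u' (vowel), s[3]='n', s[4]='c', s[5]='l', s[6]='j', s[7]='v', s[8]='r'
Vowels found: 1
Result: 1


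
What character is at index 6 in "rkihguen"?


Input string: 'rkihguen'
Operation: get character at index 6
Index mapping: s[0]='r', s[1]='k', s[2]='i', s[3]='h', s[4]='g', s[5]='u', s[6]='e'
Result: 'e'


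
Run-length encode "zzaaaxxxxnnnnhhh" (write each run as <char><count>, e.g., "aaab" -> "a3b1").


Input: 'zzaaaxxxxnnnnhhh'
Operation: identify consecutive runs
Runs: 'zz' -> z2, 'aaa' -> a3, 'xxxx' -> x4, 'nnnn' -> n4, 'hhh' -> h3
Encoded: z2a3x4n4h3


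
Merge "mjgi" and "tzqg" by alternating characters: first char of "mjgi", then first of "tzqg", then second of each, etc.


String 1: 'mjgi'
String 2: 'tzqg'
Operation: alternate characters
Pairs: 'm'+'t', 'j'+'z', 'g'+'q', 'i'+'g'
Result: mtjzgqig


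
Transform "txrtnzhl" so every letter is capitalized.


Input string: 'txrtnzhl'
Operation: convert each letter to uppercase
Mapping: 't'->'T', 'x'->'X', 'r'->'R', 't'->'T', 'n'->'N', 'z'->'Z', 'h'->'H', 'l'->'L'
Result: TXRTNZHL


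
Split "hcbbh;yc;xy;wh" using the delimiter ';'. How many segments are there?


Input string: 'hcbbh;yc;xy;wh'
Delimiter: ';'
Split result: 'hcbbh', 'yc', 'xy', 'wh'
Number of parts: 4


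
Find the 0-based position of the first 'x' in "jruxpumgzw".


Input string: 'jruxpumgzw'
Target: 'x'
Scanning left to right: s[0]='j', s[1]='r', s[2]='u', s[3]='x'
First match at index: 3


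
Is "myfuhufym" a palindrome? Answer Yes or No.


Input string: 'myfuhufym'
Reversed: 'myfuhufym'
Compare pairs: s[0]='m' vs s[8]='m' (match), s[1]='y' vs s[7]='y' (match), s[2]='f' vs s[6]='f' (match), s[3]='u' vs s[5]='u' (match)
Palindrome: Yes


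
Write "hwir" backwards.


Input string: 'hwir'
Operation: reverse character order
Original order: 'h' -> 'w' -> 'i' -> 'r'
Reversed order: 'r' -> 'i' -> 'w' -> 'h'
Result: riwh


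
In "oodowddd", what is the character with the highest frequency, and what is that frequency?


Input: 'oodowddd'
Operation: tally each character
Counts: 'd':4, 'o':3, 'w':1
Maximum: 'd' appears 4 times


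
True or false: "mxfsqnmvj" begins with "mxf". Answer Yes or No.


Input string: 'mxfsqnmvj'
Prefix to check: 'mxf'
First 3 characters of input: 'mxf'
Match: True
Result: Yes


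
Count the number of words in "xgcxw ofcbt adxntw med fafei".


Input string: 'xgcxw ofcbt adxntw med fafei'
Operation: split by spaces
Words found: 'xgcxw', 'ofcbt', 'adxntw', 'med', 'fafei'
Word count: 5


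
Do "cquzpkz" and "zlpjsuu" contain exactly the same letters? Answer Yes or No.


String 1: 'cquzpkz' -> sorted: 'ckpquzz'
String 2: 'zlpjsuu' -> sorted: 'jlpsuuz'
Compare sorted forms: 'ckpquzz' != 'jlpsuuz'
Anagram: No


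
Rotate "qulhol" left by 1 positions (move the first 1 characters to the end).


Input: 'qulhol', shift = 1
Operation: split at index 1 and swap parts
Front part s[0:1] = 'q'
Back part s[1:] = 'ulhol'
Rotated = back + front = 'ulhol' + 'q'
Result: ulholq


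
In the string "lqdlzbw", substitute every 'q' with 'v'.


Input string: 'lqdlzbw'
Operation: replace 'q' with 'v'
Positions of 'q': 1
After replacement: lvdlzbw


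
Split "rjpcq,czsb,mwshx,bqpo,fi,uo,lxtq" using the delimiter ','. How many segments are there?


Input string: 'rjpcq,czsb,mwshx,bqpo,fi,uo,lxtq'
Delimiter: ','
Split result: 'rjpcq', 'czsb', 'mwshx', 'bqpo', 'fi', 'uo', 'lxtq'
Number of parts: 7


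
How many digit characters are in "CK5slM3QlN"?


Input string: 'CK5slM3QlN'
Operation: count digit characters (0-9)
Scan: 'C', 'K', '5'(digit), 's', 'l', 'M', '3'(digit), 'Q', 'l', 'N'
Digits found: 2
Result: 2


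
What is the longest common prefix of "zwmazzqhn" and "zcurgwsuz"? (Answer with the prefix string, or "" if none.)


String 1: 'zwmazzqhn'
String 2: 'zcurgwsuz'
Compare position by position:
pos 0: 'z' vs 'z' match
pos 1: 'w' vs 'c' differ -> stop
Longest common prefix: "z" (length 1)


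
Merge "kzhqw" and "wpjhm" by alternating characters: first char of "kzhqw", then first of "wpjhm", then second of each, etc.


String 1: 'kzhqw'
String 2: 'wpjhm'
Operation: alternate characters
Pairs: 'k'+'w', 'z'+'p', 'h'+'j', 'q'+'h', 'w'+'m'
Result: kwzphjqhwm


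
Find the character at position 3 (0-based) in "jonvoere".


Input string: 'jonvoere'
Operation: get character at index 3
Index mapping: s[0]='j', s[1]='o', s[2]='n', s[3]='v'
Result: 'v'


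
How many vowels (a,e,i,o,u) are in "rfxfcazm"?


Input string: 'rfxfcazm'
Operation: count vowels (a, e, i, o, u)
Scan: s[0]='r', s[1]='f', s[2]='x', s[3]='f', s[4]='c', s[5]='a' (vowel), s[6]='z', s[7]='m'
Vowels found: 1
Result: 1


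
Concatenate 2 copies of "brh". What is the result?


Input string: 'brh'
Operation: repeat 2 times
Concatenation: 'brh' + 'brh'
Result: brhbrh


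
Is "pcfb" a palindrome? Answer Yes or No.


Input string: 'pcfb'
Reversed: 'bfcp'
Compare pairs: s[0]='p' vs s[3]='b' (mismatch), s[1]='c' vs s[2]='f' (mismatch)
Palindrome: No


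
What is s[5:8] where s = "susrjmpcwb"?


Input string: 'susrjmpcwb'
Operation: slice [5:8]
Extract characters: s[5]='m', s[6]='p', s[7]='c'
Result: mpc


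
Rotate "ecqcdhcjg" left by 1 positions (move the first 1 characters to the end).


Input: 'ecqcdhcjg', shift = 1
Operation: split at index 1 and swap parts
Front part s[0:1] = 'e'
Back part s[1:] = 'cqcdhcjg'
Rotated = back + front = 'cqcdhcjg' + 'e'
Result: cqcdhcjge


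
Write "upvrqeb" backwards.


Input string: 'upvrqeb'
Operation: reverse character order
Original order: 'u' -> 'p' -> 'v' -> 'r' -> 'q' -> 'e' -> 'b'
Reversed order: 'b' -> 'e' -> 'q' -> 'r' -> 'v' -> 'p' -> 'u'
Result: beqrvpu


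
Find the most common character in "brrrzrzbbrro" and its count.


Input: 'brrrzrzbbrro'
Operation: tally each character
Counts: 'b':3, 'o':1, 'r':6, 'z':2
Maximum: 'r' appears 6 times


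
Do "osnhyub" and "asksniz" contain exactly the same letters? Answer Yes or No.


String 1: 'osnhyub' -> sorted: 'bhnosuy'
String 2: 'asksniz' -> sorted: 'aiknssz'
Compare sorted forms: 'bhnosuy' != 'aiknssz'
Anagram: No


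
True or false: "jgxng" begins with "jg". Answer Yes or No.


Input string: 'jgxng'
Prefix to check: 'jg'
First 2 characters of input: 'jg'
Match: True
Result: Yes


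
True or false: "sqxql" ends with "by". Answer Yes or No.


Input string: 'sqxql'
Suffix to check: 'by'
Last 2 characters of input: 'ql'
Match: False
Result: No


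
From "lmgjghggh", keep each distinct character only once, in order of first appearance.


Input: 'lmgjghggh'
Operation: keep first occurrence of each character
Scan: s[0]='l' new -> keep; s[1]='m' new -> keep; s[2]='g' new -> keep; s[3]='j' new -> keep; s[4]='g' seen -> skip; s[5]='h' new -> keep; s[6]='g' seen -> skip; s[7]='g' seen -> skip; s[8]='h' seen -> skip
Result: lmgjh


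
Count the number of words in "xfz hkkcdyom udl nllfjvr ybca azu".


Input string: 'xfz hkkcdyom udl nllfjvr ybca azu'
Operation: split by spaces
Words found: 'xfz', 'hkkcdyom', 'udl', 'nllfjvr', 'ybca', 'azu'
Word count: 6


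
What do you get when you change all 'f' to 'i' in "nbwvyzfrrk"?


Input string: 'nbwvyzfrrk'
Operation: replace 'f' with 'i'
Positions of 'f': 6
After replacement: nbwvyzirrk


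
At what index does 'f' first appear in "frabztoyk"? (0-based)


Input string: 'frabztoyk'
Target: 'f'
Scanning left to right: s[0]='f'
First match at index: 0


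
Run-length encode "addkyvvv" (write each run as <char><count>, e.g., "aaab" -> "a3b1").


Input: 'addkyvvv'
Operation: identify consecutive runs
Runs: 'a' -> a1, 'dd' -> d2, 'k' -> k1, 'y' -> y1, 'vvv' -> v3
Encoded: a1d2k1y1v3


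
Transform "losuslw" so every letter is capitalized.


Input string: 'losuslw'
Operation: convert each letter to uppercase
Mapping: 'l'->'L', 'o'->'O', 's'->'S', 'u'->'U', 's'->'S', 'l'->'L', 'w'->'W'
Result: LOSUSLW


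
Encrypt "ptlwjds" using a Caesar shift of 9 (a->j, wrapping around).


Input: 'ptlwjds', shift = 9
Operation: for each letter, (position + 9) mod 26
Mapping: 'p'(15+9=24)->'y', 't'(19+9=28, 28 mod 26=2)->'c', 'l'(11+9=20)->'u', 'w'(22+9=31, 31 mod 26=5)->'f', 'j'(9+9=18)->'s', 'd'(3+9=12)->'m', 's'(18+9=27, 27 mod 26=1)->'b'
Result: ycufsmb


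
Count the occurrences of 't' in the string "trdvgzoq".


Input string: 'trdvgzoq'
Target character: 't'
Scan each position: s[0]='t'
Matches found at indices: 0
Total: 1


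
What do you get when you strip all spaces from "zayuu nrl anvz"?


Input string: 'zayuu nrl anvz'
Operation: remove all spaces
Words: 'zayuu', 'nrl', 'anvz'
Join without spaces: zayuunrlanvz


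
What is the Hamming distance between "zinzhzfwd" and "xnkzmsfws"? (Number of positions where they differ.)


String 1: 'zinzhzfwd'
String 2: 'xnkzmsfws'
Compare each position: pos 0: 'z'!='x', pos 1: 'i'!='n', pos 2: 'n'!='k', pos 3: 'z'=='z', pos 4: 'h'!='m', pos 5: 'z'!='s', pos 6: 'f'=='f', pos 7: 'w'=='w', pos 8: 'd'!='s'
Differing positions: 6
Hamming distance: 6


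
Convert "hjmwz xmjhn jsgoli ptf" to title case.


Input string: 'hjmwz xmjhn jsgoli ptf'
Operation: capitalize first letter of each word
Word transformations: 'hjmwz'->'Hjmwz', 'xmjhn'->'Xmjhn', 'jsgoli'->'Jsgoli', 'ptf'->'Ptf'
Result: Hjmwz Xmjhn Jsgoli Ptf


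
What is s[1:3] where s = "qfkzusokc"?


Input string: 'qfkzusokc'
Operation: slice [1:3]
Extract characters: s[1]='f', s[2]='k'
Result: fk


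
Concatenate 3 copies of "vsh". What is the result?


Input string: 'vsh'
Operation: repeat 3 times
Concatenation: 'vsh' + 'vsh' + 'vsh'
Result: vshvshvsh


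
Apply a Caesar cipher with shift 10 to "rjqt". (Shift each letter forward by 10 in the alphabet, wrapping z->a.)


Input: 'rjqt', shift = 10
Operation: for each letter, (position + 10) mod 26
Mapping: 'r'(17+10=27, 27 mod 26=1)->'b', 'j'(9+10=19)->'t', 'q'(16+10=26, 26 mod 26=0)->'a', 't'(19+10=29, 29 mod 26=3)->'d'
Result: btad


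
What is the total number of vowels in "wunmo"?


Input string: 'wunmo'
Operation: count vowels (a, e, i, o, u)
Scan: s[0]='w', s[1]='u' (vowel), s[2]='n', s[3]='m', s[4]='o' (vowel)
Vowels found: 2
Result: 2


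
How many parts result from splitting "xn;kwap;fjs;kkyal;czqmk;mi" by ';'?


Input string: 'xn;kwap;fjs;kkyal;czqmk;mi'
Delimiter: ';'
Split result: 'xn', 'kwap', 'fjs', 'kkyal', 'czqmk', 'mi'
Number of parts: 6


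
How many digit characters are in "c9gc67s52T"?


Input string: 'c9gc67s52T'
Operation: count digit characters (0-9)
Scan: 'c', '9'(digit), 'g', 'c', '6'(digit), '7'(digit), 's', '5'(digit), '2'(digit), 'T'
Digits found: 5
Result: 5


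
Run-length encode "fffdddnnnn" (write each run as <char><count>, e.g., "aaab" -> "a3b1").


Input: 'fffdddnnnn'
Operation: identify consecutive runs
Runs: 'fff' -> f3, 'ddd' -> d3, 'nnnn' -> n4
Encoded: f3d3n4


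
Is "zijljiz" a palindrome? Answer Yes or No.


Input string: 'zijljiz'
Reversed: 'zijljiz'
Compare pairs: s[0]='z' vs s[6]='z' (match), s[1]='i' vs s[5]='i' (match), s[2]='j' vs s[4]='j' (match)
Palindrome: Yes


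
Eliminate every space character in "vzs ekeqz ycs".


Input string: 'vzs ekeqz ycs'
Operation: remove all spaces
Words: 'vzs', 'ekeqz', 'ycs'
Join without spaces: vzsekeqzycs


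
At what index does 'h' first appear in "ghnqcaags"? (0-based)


Input string: 'ghnqcaags'
Target: 'h'
Scanning left to right: s[0]='g', s[1]='h'
First match at index: 1


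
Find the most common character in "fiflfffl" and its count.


Input: 'fiflfffl'
Operation: tally each character
Counts: 'f':5, 'i':1, 'l':2
Maximum: 'f' appears 5 times


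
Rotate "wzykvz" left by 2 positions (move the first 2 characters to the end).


Input: 'wzykvz', shift = 2
Operation: split at index 2 and swap parts
Front part s[0:2] = 'wz'
Back part s[2:] = 'ykvz'
Rotated = back + front = 'ykvz' + 'wz'
Result: ykvzwz


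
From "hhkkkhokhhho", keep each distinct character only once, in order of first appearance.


Input: 'hhkkkhokhhho'
Operation: keep first occurrence of each character
Scan: s[0]='h' new -> keep; s[1]='h' seen -> skip; s[2]='k' new -> keep; s[3]='k' seen -> skip; s[4]='k' seen -> skip; s[5]='h' seen -> skip; s[6]='o' new -> keep; s[7]='k' seen -> skip; s[8]='h' seen -> skip; s[9]='h' seen -> skip; s[10]='h' seen -> skip; s[11]='o' seen -> skip
Result: hko


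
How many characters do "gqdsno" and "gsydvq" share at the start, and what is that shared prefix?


String 1: 'gqdsno'
String 2: 'gsydvq'
Compare position by position:
pos 0: 'g' vs 'g' match
pos 1: 'q' vs 's' differ -> stop
Longest common prefix: "g" (length 1)


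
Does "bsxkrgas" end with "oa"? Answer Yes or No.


Input string: 'bsxkrgas'
Suffix to check: 'oa'
Last 2 characters of input: 'as'
Match: False
Result: No


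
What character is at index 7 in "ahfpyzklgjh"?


Input string: 'ahfpyzklgjh'
Operation: get character at index 7
Index mapping: s[0]='a', s[1]='h', s[2]='f', s[3]='p', s[4]='y', s[5]='z', s[6]='k', s[7]='l'
Result: 'l'


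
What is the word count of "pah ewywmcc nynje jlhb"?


Input string: 'pah ewywmcc nynje jlhb'
Operation: split by spaces
Words found: 'pah', 'ewywmcc', 'nynje', 'jlhb'
Word count: 4


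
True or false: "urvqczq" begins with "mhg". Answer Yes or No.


Input string: 'urvqczq'
Prefix to check: 'mhg'
First 3 characters of input: 'urv'
Match: False
Result: No


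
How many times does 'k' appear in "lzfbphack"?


Input string: 'lzfbphack'
Target character: 'k'
Scan each position: s[8]='k'
Matches found at indices: 8
Total: 1


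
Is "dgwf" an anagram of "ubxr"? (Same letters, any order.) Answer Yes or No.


String 1: 'ubxr' -> sorted: 'brux'
String 2: 'dgwf' -> sorted: 'dfgw'
Compare sorted forms: 'brux' != 'dfgw'
Anagram: No


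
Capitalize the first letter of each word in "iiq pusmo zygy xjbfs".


Input string: 'iiq pusmo zygy xjbfs'
Operation: capitalize first letter of each word
Word transformations: 'iiq'->'Iiq', 'pusmo'->'Pusmo', 'zygy'->'Zygy', 'xjbfs'->'Xjbfs'
Result: Iiq Pusmo Zygy Xjbfs


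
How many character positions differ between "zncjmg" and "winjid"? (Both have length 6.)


String 1: 'zncjmg'
String 2: 'winjid'
Compare each position: pos 0: 'z'!='w', pos 1: 'n'!='i', pos 2: 'c'!='n', pos 3: 'j'=='j', pos 4: 'm'!='i', pos 5: 'g'!='d'
Differing positions: 5
Hamming distance: 5


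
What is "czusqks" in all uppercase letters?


Input string: 'czusqks'
Operation: convert each letter to uppercase
Mapping: 'c'->'C', 'z'->'Z', 'u'->'U', 's'->'S', 'q'->'Q', 'k'->'K', 's'->'S'
Result: CZUSQKS


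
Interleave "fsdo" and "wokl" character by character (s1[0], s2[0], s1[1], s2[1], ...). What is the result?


String 1: 'fsdo'
String 2: 'wokl'
Operation: alternate characters
Pairs: 'f'+'w', 's'+'o', 'd'+'k', 'o'+'l'
Result: fwsodkol


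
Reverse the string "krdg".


Input string: 'krdg'
Operation: reverse character order
Original order: 'k' -> 'r' -> 'd' -> 'g'
Reversed order: 'g' -> 'd' -> 'r' -> 'k'
Result: gdrk


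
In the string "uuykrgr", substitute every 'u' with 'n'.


Input string: 'uuykrgr'
Operation: replace 'u' with 'n'
Positions of 'u': 0, 1
After replacement: nnykrgr


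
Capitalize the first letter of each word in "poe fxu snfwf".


Input string: 'poe fxu snfwf'
Operation: capitalize first letter of each word
Word transformations: 'poe'->'Poe', 'fxu'->'Fxu', 'snfwf'->'Snfwf'
Result: Poe Fxu Snfwf


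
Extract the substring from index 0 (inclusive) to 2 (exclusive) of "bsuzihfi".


Input string: 'bsuzihfi'
Operation: slice [0:2]
Extract characters: s[0]='b', s[1]='s'
Result: bs


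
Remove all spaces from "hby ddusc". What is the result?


Input string: 'hby ddusc'
Operation: remove all spaces
Words: 'hby', 'ddusc'
Join without spaces: hbyddusc


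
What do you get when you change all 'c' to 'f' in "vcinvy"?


Input string: 'vcinvy'
Operation: replace 'c' with 'f'
Positions of 'c': 1
After replacement: vfinvy


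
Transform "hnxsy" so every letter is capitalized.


Input string: 'hnxsy'
Operation: convert each letter to uppercase
Mapping: 'h'->'H', 'n'->'N', 'x'->'X', 's'->'S', 'y'->'Y'
Result: HNXSY


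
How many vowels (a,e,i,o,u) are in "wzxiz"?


Input string: 'wzxiz'
Operation: count vowels (a, e, i, o, u)
Scan: s[0]='w', s[1]='z', s[2]='x', s[3]='i' (vowel), s[4]='z'
Vowels found: 1
Result: 1


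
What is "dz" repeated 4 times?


Input string: 'dz'
Operation: repeat 4 times
Concatenation: 'dz' + 'dz' + 'dz' + 'dz'
Result: dzdzdzdz


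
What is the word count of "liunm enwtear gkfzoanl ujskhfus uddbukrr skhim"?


Input string: 'liunm enwtear gkfzoanl ujskhfus uddbukrr skhim'
Operation: split by spaces
Words found: 'liunm', 'enwtear', 'gkfzoanl', 'ujskhfus', 'uddbukrr', 'skhim'
Word count: 6


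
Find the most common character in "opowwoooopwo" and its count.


Input: 'opowwoooopwo'
Operation: tally each character
Counts: 'o':7, 'p':2, 'w':3
Maximum: 'o' appears 7 times


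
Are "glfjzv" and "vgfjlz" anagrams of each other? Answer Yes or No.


String 1: 'glfjzv' -> sorted: 'fgjlvz'
String 2: 'vgfjlz' -> sorted: 'fgjlvz'
Compare sorted forms: 'fgjlvz' == 'fgjlvz'
Anagram: Yes


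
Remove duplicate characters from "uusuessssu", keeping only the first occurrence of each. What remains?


Input: 'uusuessssu'
Operation: keep first occurrence of each character
Scan: s[0]='u' new -> keep; s[1]='u' seen -> skip; s[2]='s' new -> keep; s[3]='u' seen -> skip; s[4]='e' new -> keep; s[5]='s' seen -> skip; s[6]='s' seen -> skip; s[7]='s' seen -> skip; s[8]='s' seen -> skip; s[9]='u' seen -> skip
Result: use


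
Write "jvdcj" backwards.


Input string: 'jvdcj'
Operation: reverse character order
Original order: 'j' -> 'v' -> 'd' -> 'c' -> 'j'
Reversed order: 'j' -> 'c' -> 'd' -> 'v' -> 'j'
Result: jcdvj


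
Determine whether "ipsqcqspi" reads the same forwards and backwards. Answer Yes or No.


Input string: 'ipsqcqspi'
Reversed: 'ipsqcqspi'
Compare pairs: s[0]='i' vs s[8]='i' (match), s[1]='p' vs s[7]='p' (match), s[2]='s' vs s[6]='s' (match), s[3]='q' vs s[5]='q' (match)
Palindrome: Yes


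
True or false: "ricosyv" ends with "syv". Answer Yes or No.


Input string: 'ricosyv'
Suffix to check: 'syv'
Last 3 characters of input: 'syv'
Match: True
Result: Yes


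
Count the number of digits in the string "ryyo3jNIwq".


Input string: 'ryyo3jNIwq'
Operation: count digit characters (0-9)
Scan: 'r', 'y', 'y', 'o', '3'(digit), 'j', 'N', 'I', 'w', 'q'
Digits found: 1
Result: 1


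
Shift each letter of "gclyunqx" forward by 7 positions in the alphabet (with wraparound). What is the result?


Input: 'gclyunqx', shift = 7
Operation: for each letter, (position + 7) mod 26
Mapping: 'g'(6+7=13)->'n', 'c'(2+7=9)->'j', 'l'(11+7=18)->'s', 'y'(24+7=31, 31 mod 26=5)->'f', 'u'(20+7=27, 27 mod 26=1)->'b', 'n'(13+7=20)->'u', 'q'(16+7=23)->'x', 'x'(23+7=30, 30 mod 26=4)->'e'
Result: njsfbuxe


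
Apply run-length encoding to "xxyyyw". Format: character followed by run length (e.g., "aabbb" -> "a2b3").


Input: 'xxyyyw'
Operation: identify consecutive runs
Runs: 'xx' -> x2, 'yyy' -> y3, 'w' -> w1
Encoded: x2y3w1


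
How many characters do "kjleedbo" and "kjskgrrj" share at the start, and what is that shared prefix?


String 1: 'kjleedbo'
String 2: 'kjskgrrj'
Compare position by position:
pos 0: 'k' vs 'k' match
pos 1: 'j' vs 'j' match
pos 2: 'l' vs 's' differ -> stop
Longest common prefix: "kj" (length 2)


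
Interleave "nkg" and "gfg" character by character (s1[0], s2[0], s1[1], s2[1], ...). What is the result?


String 1: 'nkg'
String 2: 'gfg'
Operation: alternate characters
Pairs: 'n'+'g', 'k'+'f', 'g'+'g'
Result: ngkfgg


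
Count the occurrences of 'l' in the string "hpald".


Input string: 'hpald'
Target character: 'l'
Scan each position: s[3]='l'
Matches found at indices: 3
Total: 1


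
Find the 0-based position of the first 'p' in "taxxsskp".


Input string: 'taxxsskp'
Target: 'p'
Scanning left to right: s[0]='t', s[1]='a', s[2]='x', s[3]='x', s[4]='s', s[5]='s', s[6]='k', s[7]='p'
First match at index: 7


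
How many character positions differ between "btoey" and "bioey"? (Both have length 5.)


String 1: 'btoey'
String 2: 'bioey'
Compare each position: pos 0: 'b'=='b', pos 1: 't'!='i', pos 2: 'o'=='o', pos 3: 'e'=='e', pos 4: 'y'=='y'
Differing positions: 1
Hamming distance: 1


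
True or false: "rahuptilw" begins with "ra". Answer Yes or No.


Input string: 'rahuptilw'
Prefix to check: 'ra'
First 2 characters of input: 'ra'
Match: True
Result: Yes


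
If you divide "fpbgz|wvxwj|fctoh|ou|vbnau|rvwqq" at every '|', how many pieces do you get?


Input string: 'fpbgz|wvxwj|fctoh|ou|vbnau|rvwqq'
Delimiter: '|'
Split result: 'fpbgz', 'wvxwj', 'fctoh', 'ou', 'vbnau', 'rvwqq'
Number of parts: 6


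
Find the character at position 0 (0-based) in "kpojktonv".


Input string: 'kpojktonv'
Operation: get character at index 0
Index mapping: s[0]='k'
Result: 'k'


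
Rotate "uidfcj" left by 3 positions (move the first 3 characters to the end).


Input: 'uidfcj', shift = 3
Operation: split at index 3 and swap parts
Front part s[0:3] = 'uid'
Back part s[3:] = 'fcj'
Rotated = back + front = 'fcj' + 'uid'
Result: fcjuid


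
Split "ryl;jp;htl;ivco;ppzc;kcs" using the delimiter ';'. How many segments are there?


Input string: 'ryl;jp;htl;ivco;ppzc;kcs'
Delimiter: ';'
Split result: 'ryl', 'jp', 'htl', 'ivco', 'ppzc', 'kcs'
Number of parts: 6


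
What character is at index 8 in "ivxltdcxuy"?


Input string: 'ivxltdcxuy'
Operation: get character at index 8
Index mapping: s[0]='i', s[1]='v', s[2]='x', s[3]='l', s[4]='t', s[5]='d', s[6]='c', s[7]='x', s[8]='u'
Result: 'u'


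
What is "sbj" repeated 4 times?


Input string: 'sbj'
Operation: repeat 4 times
Concatenation: 'sbj' + 'sbj' + 'sbj' + 'sbj'
Result: sbjsbjsbjsbj


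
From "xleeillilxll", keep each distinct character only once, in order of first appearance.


Input: 'xleeillilxll'
Operation: keep first occurrence of each character
Scan: s[0]='x' new -> keep; s[1]='l' new -> keep; s[2]='e' new -> keep; s[3]='e' seen -> skip; s[4]='i' new -> keep; s[5]='l' seen -> skip; s[6]='l' seen -> skip; s[7]='i' seen -> skip; s[8]='l' seen -> skip; s[9]='x' seen -> skip; s[10]='l' seen -> skip; s[11]='l' seen -> skip
Result: xlei


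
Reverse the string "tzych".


Input string: 'tzych'
Operation: reverse character order
Original order: 't' -> 'z' -> 'y' -> 'c' -> 'h'
Reversed order: 'h' -> 'c' -> 'y' -> 'z' -> 't'
Result: hcyzt


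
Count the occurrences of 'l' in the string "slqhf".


Input string: 'slqhf'
Target character: 'l'
Scan each position: s[1]='l'
Matches found at indices: 1
Total: 1


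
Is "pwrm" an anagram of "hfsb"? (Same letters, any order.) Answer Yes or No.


String 1: 'hfsb' -> sorted: 'bfhs'
String 2: 'pwrm' -> sorted: 'mprw'
Compare sorted forms: 'bfhs' != 'mprw'
Anagram: No


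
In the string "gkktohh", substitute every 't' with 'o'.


Input string: 'gkktohh'
Operation: replace 't' with 'o'
Positions of 't': 3
After replacement: gkkoohh


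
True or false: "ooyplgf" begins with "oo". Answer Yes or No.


Input string: 'ooyplgf'
Prefix to check: 'oo'
First 2 characters of input: 'oo'
Match: True
Result: Yes


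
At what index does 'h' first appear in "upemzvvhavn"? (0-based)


Input string: 'upemzvvhavn'
Target: 'h'
Scanning left to right: s[0]='u', s[1]='p', s[2]='e', s[3]='m', s[4]='z', s[5]='v', s[6]='v', s[7]='h'
First match at index: 7


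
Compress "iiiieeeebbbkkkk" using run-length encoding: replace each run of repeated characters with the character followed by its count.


Input: 'iiiieeeebbbkkkk'
Operation: identify consecutive runs
Runs: 'iiii' -> i4, 'eeee' -> e4, 'bbb' -> b3, 'kkkk' -> k4
Encoded: i4e4b3k4


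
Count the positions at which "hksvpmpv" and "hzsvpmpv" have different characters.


String 1: 'hksvpmpv'
String 2: 'hzsvpmpv'
Compare each position: pos 0: 'h'=='h', pos 1: 'k'!='z', pos 2: 's'=='s', pos 3: 'v'=='v', pos 4: 'p'=='p', pos 5: 'm'=='m', pos 6: 'p'=='p', pos 7: 'v'=='v'
Differing positions: 1
Hamming distance: 1


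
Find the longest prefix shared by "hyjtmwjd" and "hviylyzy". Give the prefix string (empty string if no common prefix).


String 1: 'hyjtmwjd'
String 2: 'hviylyzy'
Compare position by position:
pos 0: 'h' vs 'h' match
pos 1: 'y' vs 'v' differ -> stop
Longest common prefix: "h" (length 1)


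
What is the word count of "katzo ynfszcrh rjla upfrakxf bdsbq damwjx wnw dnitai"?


Input string: 'katzo ynfszcrh rjla upfrakxf bdsbq damwjx wnw dnitai'
Operation: split by spaces
Words found: 'katzo', 'ynfszcrh', 'rjla', 'upfrakxf', 'bdsbq', 'damwjx', 'wnw', 'dnitai'
Word count: 8


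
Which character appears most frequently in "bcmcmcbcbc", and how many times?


Input: 'bcmcmcbcbc'
Operation: tally each character
Counts: 'b':3, 'c':5, 'm':2
Maximum: 'c' appears 5 times


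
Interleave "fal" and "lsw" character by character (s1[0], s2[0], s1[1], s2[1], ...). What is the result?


String 1: 'fal'
String 2: 'lsw'
Operation: alternate characters
Pairs: 'f'+'l', 'a'+'s', 'l'+'w'
Result: flaslw


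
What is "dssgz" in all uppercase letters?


Input string: 'dssgz'
Operation: convert each letter to uppercase
Mapping: 'd'->'D', 's'->'S', 's'->'S', 'g'->'G', 'z'->'Z'
Result: DSSGZ


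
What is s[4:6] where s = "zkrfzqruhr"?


Input string: 'zkrfzqruhr'
Operation: slice [4:6]
Extract characters: s[4]='z', s[5]='q'
Result: zq


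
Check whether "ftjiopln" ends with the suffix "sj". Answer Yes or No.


Input string: 'ftjiopln'
Suffix to check: 'sj'
Last 2 characters of input: 'ln'
Match: False
Result: No


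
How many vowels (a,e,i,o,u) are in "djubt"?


Input string: 'djubt'
Operation: count vowels (a, e, i, o, u)
Scan: s[0]='d', s[1]='j', s[2]='u' (vowel), s[3]='b', s[4]='t'
Vowels found: 1
Result: 1


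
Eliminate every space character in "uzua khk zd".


Input string: 'uzua khk zd'
Operation: remove all spaces
Words: 'uzua', 'khk', 'zd'
Join without spaces: uzuakhkzd


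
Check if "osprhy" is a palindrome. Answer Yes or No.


Input string: 'osprhy'
Reversed: 'yhrpso'
Compare pairs: s[0]='o' vs s[5]='y' (mismatch), s[1]='s' vs s[4]='h' (mismatch), s[2]='p' vs s[3]='r' (mismatch)
Palindrome: No


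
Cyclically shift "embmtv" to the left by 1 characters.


Input: 'embmtv', shift = 1
Operation: split at index 1 and swap parts
Front part s[0:1] = 'e'
Back part s[1:] = 'mbmtv'
Rotated = back + front = 'mbmtv' + 'e'
Result: mbmtve


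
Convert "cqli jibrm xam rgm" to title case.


Input string: 'cqli jibrm xam rgm'
Operation: capitalize first letter of each word
Word transformations: 'cqli'->'Cqli', 'jibrm'->'Jibrm', 'xam'->'Xam', 'rgm'->'Rgm'
Result: Cqli Jibrm Xam Rgm


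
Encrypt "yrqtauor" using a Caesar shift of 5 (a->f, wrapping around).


Input: 'yrqtauor', shift = 5
Operation: for each letter, (position + 5) mod 26
Mapping: 'y'(24+5=29, 29 mod 26=3)->'d', 'r'(17+5=22)->'w', 'q'(16+5=21)->'v', 't'(19+5=24)->'y', 'a'(0+5=5)->'f', 'u'(20+5=25)->'z', 'o'(14+5=19)->'t', 'r'(17+5=22)->'w'
Result: dwvyfztw


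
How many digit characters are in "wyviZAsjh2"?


Input string: 'wyviZAsjh2'
Operation: count digit characters (0-9)
Scan: 'w', 'y', 'v', 'i', 'Z', 'A', 's', 'j', 'h', '2'(digit)
Digits found: 1
Result: 1


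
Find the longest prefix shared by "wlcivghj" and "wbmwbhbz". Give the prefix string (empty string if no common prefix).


String 1: 'wlcivghj'
String 2: 'wbmwbhbz'
Compare position by position:
pos 0: 'w' vs 'w' match
pos 1: 'l' vs 'b' differ -> stop
Longest common prefix: "w" (length 1)


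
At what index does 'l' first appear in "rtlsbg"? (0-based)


Input string: 'rtlsbg'
Target: 'l'
Scanning left to right: s[0]='r', s[1]='t', s[2]='l'
First match at index: 2


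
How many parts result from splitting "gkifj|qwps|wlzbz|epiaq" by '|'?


Input string: 'gkifj|qwps|wlzbz|epiaq'
Delimiter: '|'
Split result: 'gkifj', 'qwps', 'wlzbz', 'epiaq'
Number of parts: 4


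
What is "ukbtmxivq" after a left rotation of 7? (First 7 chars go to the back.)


Input: 'ukbtmxivq', shift = 7
Operation: split at index 7 and swap parts
Front part s[0:7] = 'ukbtmxi'
Back part s[7:] = 'vq'
Rotated = back + front = 'vq' + 'ukbtmxi'
Result: vqukbtmxi


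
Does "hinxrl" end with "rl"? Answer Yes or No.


Input string: 'hinxrl'
Suffix to check: 'rl'
Last 2 characters of input: 'rl'
Match: True
Result: Yes


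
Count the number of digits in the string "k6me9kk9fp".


Input string: 'k6me9kk9fp'
Operation: count digit characters (0-9)
Scan: 'k', '6'(digit), 'm', 'e', '9'(digit), 'k', 'k', '9'(digit), 'f', 'p'
Digits found: 3
Result: 3


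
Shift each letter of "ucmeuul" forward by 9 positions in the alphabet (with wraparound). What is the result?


Input: 'ucmeuul', shift = 9
Operation: for each letter, (position + 9) mod 26
Mapping: 'u'(20+9=29, 29 mod 26=3)->'d', 'c'(2+9=11)->'l', 'm'(12+9=21)->'v', 'e'(4+9=13)->'n', 'u'(20+9=29, 29 mod 26=3)->'d', 'u'(20+9=29, 29 mod 26=3)->'d', 'l'(11+9=20)->'u'
Result: dlvnddu


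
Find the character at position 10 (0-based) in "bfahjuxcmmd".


Input string: 'bfahjuxcmmd'
Operation: get character at index 10
Index mapping: s[0]='b', s[1]='f', s[2]='a', s[3]='h', s[4]='j', s[5]='u', s[6]='x', s[7]='c', s[8]='m', s[9]='m', s[10]='d'
Result: 'd'


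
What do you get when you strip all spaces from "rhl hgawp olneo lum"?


Input string: 'rhl hgawp olneo lum'
Operation: remove all spaces
Words: 'rhl', 'hgawp', 'olneo', 'lum'
Join without spaces: rhlhgawpolneolum


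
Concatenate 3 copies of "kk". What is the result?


Input string: 'kk'
Operation: repeat 3 times
Concatenation: 'kk' + 'kk' + 'kk'
Result: kkkkkk


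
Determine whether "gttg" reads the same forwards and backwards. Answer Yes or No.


Input string: 'gttg'
Reversed: 'gttg'
Compare pairs: s[0]='g' vs s[3]='g' (match), s[1]='t' vs s[2]='t' (match)
Palindrome: Yes


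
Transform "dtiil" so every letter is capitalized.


Input string: 'dtiil'
Operation: convert each letter to uppercase
Mapping: 'd'->'D', 't'->'T', 'i'->'I', 'i'->'I', 'l'->'L'
Result: DTIIL


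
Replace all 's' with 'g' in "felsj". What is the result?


Input string: 'felsj'
Operation: replace 's' with 'g'
Positions of 's': 3
After replacement: felgj


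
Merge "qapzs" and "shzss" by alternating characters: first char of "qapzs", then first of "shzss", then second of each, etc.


String 1: 'qapzs'
String 2: 'shzss'
Operation: alternate characters
Pairs: 'q'+'s', 'a'+'h', 'p'+'z', 'z'+'s', 's'+'s'
Result: qsahpzzsss


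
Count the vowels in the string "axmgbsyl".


Input string: 'axmgbsyl'
Operation: count vowels (a, e, i, o, u)
Scan: s[0]='a' (vowel), s[1]='x', s[2]='m', s[3]='g', s[4]='b', s[5]='s', s[6]='y', s[7]='l'
Vowels found: 1
Result: 1


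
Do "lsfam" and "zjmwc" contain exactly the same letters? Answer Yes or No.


String 1: 'lsfam' -> sorted: 'aflms'
String 2: 'zjmwc' -> sorted: 'cjmwz'
Compare sorted forms: 'aflms' != 'cjmwz'
Anagram: No
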